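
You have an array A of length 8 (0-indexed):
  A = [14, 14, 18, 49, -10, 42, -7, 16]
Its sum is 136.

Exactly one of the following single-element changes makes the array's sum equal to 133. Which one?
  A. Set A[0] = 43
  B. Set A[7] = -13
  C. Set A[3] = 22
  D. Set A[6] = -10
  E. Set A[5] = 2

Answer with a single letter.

Answer: D

Derivation:
Option A: A[0] 14->43, delta=29, new_sum=136+(29)=165
Option B: A[7] 16->-13, delta=-29, new_sum=136+(-29)=107
Option C: A[3] 49->22, delta=-27, new_sum=136+(-27)=109
Option D: A[6] -7->-10, delta=-3, new_sum=136+(-3)=133 <-- matches target
Option E: A[5] 42->2, delta=-40, new_sum=136+(-40)=96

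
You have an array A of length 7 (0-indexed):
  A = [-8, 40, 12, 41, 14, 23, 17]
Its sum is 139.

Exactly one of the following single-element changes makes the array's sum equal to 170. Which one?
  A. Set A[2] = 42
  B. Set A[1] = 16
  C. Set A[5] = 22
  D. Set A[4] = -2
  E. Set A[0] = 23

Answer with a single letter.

Option A: A[2] 12->42, delta=30, new_sum=139+(30)=169
Option B: A[1] 40->16, delta=-24, new_sum=139+(-24)=115
Option C: A[5] 23->22, delta=-1, new_sum=139+(-1)=138
Option D: A[4] 14->-2, delta=-16, new_sum=139+(-16)=123
Option E: A[0] -8->23, delta=31, new_sum=139+(31)=170 <-- matches target

Answer: E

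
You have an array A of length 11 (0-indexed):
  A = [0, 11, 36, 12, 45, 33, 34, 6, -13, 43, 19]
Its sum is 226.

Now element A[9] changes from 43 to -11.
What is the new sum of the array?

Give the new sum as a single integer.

Old value at index 9: 43
New value at index 9: -11
Delta = -11 - 43 = -54
New sum = old_sum + delta = 226 + (-54) = 172

Answer: 172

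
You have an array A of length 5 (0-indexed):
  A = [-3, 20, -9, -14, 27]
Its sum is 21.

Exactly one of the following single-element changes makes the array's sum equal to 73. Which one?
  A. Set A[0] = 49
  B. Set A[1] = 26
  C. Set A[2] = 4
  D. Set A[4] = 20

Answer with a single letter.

Answer: A

Derivation:
Option A: A[0] -3->49, delta=52, new_sum=21+(52)=73 <-- matches target
Option B: A[1] 20->26, delta=6, new_sum=21+(6)=27
Option C: A[2] -9->4, delta=13, new_sum=21+(13)=34
Option D: A[4] 27->20, delta=-7, new_sum=21+(-7)=14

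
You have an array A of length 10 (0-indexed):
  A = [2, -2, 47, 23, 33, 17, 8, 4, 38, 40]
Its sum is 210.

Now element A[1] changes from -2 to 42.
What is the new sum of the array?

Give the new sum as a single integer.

Answer: 254

Derivation:
Old value at index 1: -2
New value at index 1: 42
Delta = 42 - -2 = 44
New sum = old_sum + delta = 210 + (44) = 254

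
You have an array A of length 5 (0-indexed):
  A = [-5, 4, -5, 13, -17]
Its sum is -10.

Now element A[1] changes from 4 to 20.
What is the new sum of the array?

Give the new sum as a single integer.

Old value at index 1: 4
New value at index 1: 20
Delta = 20 - 4 = 16
New sum = old_sum + delta = -10 + (16) = 6

Answer: 6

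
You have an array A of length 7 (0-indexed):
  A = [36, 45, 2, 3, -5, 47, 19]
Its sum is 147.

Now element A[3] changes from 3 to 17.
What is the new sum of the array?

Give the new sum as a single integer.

Answer: 161

Derivation:
Old value at index 3: 3
New value at index 3: 17
Delta = 17 - 3 = 14
New sum = old_sum + delta = 147 + (14) = 161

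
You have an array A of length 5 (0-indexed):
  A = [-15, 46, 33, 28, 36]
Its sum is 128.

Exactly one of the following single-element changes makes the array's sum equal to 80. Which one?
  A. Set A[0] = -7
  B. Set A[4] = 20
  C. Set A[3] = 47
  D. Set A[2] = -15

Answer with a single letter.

Option A: A[0] -15->-7, delta=8, new_sum=128+(8)=136
Option B: A[4] 36->20, delta=-16, new_sum=128+(-16)=112
Option C: A[3] 28->47, delta=19, new_sum=128+(19)=147
Option D: A[2] 33->-15, delta=-48, new_sum=128+(-48)=80 <-- matches target

Answer: D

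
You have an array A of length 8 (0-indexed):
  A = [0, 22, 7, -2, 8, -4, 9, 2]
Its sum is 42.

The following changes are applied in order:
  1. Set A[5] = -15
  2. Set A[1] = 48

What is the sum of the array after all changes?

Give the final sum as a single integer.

Answer: 57

Derivation:
Initial sum: 42
Change 1: A[5] -4 -> -15, delta = -11, sum = 31
Change 2: A[1] 22 -> 48, delta = 26, sum = 57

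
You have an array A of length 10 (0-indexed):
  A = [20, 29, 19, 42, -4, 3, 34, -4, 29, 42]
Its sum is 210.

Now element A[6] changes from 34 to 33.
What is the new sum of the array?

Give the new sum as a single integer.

Old value at index 6: 34
New value at index 6: 33
Delta = 33 - 34 = -1
New sum = old_sum + delta = 210 + (-1) = 209

Answer: 209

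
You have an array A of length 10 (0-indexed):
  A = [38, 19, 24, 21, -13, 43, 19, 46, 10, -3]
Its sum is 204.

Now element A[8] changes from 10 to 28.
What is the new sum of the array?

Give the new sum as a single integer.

Old value at index 8: 10
New value at index 8: 28
Delta = 28 - 10 = 18
New sum = old_sum + delta = 204 + (18) = 222

Answer: 222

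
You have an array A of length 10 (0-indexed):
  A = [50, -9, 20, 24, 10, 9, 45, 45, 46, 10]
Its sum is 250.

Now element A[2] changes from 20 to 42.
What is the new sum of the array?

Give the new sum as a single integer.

Old value at index 2: 20
New value at index 2: 42
Delta = 42 - 20 = 22
New sum = old_sum + delta = 250 + (22) = 272

Answer: 272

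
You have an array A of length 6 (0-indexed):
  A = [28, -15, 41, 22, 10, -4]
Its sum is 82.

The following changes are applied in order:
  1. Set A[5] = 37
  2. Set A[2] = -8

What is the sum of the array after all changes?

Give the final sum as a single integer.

Answer: 74

Derivation:
Initial sum: 82
Change 1: A[5] -4 -> 37, delta = 41, sum = 123
Change 2: A[2] 41 -> -8, delta = -49, sum = 74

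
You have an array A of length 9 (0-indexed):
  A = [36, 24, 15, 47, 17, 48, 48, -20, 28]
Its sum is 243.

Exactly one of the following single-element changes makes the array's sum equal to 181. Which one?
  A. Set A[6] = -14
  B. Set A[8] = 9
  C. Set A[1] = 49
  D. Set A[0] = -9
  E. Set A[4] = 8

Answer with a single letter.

Answer: A

Derivation:
Option A: A[6] 48->-14, delta=-62, new_sum=243+(-62)=181 <-- matches target
Option B: A[8] 28->9, delta=-19, new_sum=243+(-19)=224
Option C: A[1] 24->49, delta=25, new_sum=243+(25)=268
Option D: A[0] 36->-9, delta=-45, new_sum=243+(-45)=198
Option E: A[4] 17->8, delta=-9, new_sum=243+(-9)=234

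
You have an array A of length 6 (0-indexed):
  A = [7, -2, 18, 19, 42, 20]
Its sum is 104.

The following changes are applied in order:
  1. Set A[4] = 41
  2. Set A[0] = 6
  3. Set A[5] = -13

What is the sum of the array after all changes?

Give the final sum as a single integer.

Answer: 69

Derivation:
Initial sum: 104
Change 1: A[4] 42 -> 41, delta = -1, sum = 103
Change 2: A[0] 7 -> 6, delta = -1, sum = 102
Change 3: A[5] 20 -> -13, delta = -33, sum = 69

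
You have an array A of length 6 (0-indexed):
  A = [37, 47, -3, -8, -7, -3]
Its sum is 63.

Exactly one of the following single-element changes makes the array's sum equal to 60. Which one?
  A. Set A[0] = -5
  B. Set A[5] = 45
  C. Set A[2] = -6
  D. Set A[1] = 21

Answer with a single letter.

Option A: A[0] 37->-5, delta=-42, new_sum=63+(-42)=21
Option B: A[5] -3->45, delta=48, new_sum=63+(48)=111
Option C: A[2] -3->-6, delta=-3, new_sum=63+(-3)=60 <-- matches target
Option D: A[1] 47->21, delta=-26, new_sum=63+(-26)=37

Answer: C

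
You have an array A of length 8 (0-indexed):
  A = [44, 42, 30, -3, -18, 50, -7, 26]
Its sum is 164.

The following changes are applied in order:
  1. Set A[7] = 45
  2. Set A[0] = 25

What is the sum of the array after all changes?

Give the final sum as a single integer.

Answer: 164

Derivation:
Initial sum: 164
Change 1: A[7] 26 -> 45, delta = 19, sum = 183
Change 2: A[0] 44 -> 25, delta = -19, sum = 164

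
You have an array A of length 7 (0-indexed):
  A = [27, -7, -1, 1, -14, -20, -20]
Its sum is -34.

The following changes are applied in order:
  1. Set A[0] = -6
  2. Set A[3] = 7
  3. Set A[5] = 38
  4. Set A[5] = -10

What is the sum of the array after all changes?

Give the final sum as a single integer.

Answer: -51

Derivation:
Initial sum: -34
Change 1: A[0] 27 -> -6, delta = -33, sum = -67
Change 2: A[3] 1 -> 7, delta = 6, sum = -61
Change 3: A[5] -20 -> 38, delta = 58, sum = -3
Change 4: A[5] 38 -> -10, delta = -48, sum = -51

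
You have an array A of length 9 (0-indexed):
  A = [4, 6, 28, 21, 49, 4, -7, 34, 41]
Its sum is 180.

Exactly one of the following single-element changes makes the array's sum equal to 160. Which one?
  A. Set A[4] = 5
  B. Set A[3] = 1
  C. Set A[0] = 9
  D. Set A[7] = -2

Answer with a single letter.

Answer: B

Derivation:
Option A: A[4] 49->5, delta=-44, new_sum=180+(-44)=136
Option B: A[3] 21->1, delta=-20, new_sum=180+(-20)=160 <-- matches target
Option C: A[0] 4->9, delta=5, new_sum=180+(5)=185
Option D: A[7] 34->-2, delta=-36, new_sum=180+(-36)=144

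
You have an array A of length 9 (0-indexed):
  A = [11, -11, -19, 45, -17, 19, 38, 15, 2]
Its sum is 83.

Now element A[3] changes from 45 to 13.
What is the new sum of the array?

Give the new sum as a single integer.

Old value at index 3: 45
New value at index 3: 13
Delta = 13 - 45 = -32
New sum = old_sum + delta = 83 + (-32) = 51

Answer: 51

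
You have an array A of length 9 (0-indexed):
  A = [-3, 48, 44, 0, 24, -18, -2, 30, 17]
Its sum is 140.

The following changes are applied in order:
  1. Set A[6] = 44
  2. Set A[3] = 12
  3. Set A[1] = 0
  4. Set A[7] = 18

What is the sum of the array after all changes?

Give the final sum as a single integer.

Initial sum: 140
Change 1: A[6] -2 -> 44, delta = 46, sum = 186
Change 2: A[3] 0 -> 12, delta = 12, sum = 198
Change 3: A[1] 48 -> 0, delta = -48, sum = 150
Change 4: A[7] 30 -> 18, delta = -12, sum = 138

Answer: 138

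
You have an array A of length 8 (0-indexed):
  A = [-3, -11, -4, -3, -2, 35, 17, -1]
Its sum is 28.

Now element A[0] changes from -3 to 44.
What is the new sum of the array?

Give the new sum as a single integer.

Answer: 75

Derivation:
Old value at index 0: -3
New value at index 0: 44
Delta = 44 - -3 = 47
New sum = old_sum + delta = 28 + (47) = 75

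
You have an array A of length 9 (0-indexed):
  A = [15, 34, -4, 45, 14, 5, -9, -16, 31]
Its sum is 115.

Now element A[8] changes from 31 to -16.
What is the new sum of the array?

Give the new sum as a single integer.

Answer: 68

Derivation:
Old value at index 8: 31
New value at index 8: -16
Delta = -16 - 31 = -47
New sum = old_sum + delta = 115 + (-47) = 68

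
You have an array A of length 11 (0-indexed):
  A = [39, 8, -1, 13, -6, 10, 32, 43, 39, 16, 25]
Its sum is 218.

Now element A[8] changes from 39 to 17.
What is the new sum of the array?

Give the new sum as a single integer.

Answer: 196

Derivation:
Old value at index 8: 39
New value at index 8: 17
Delta = 17 - 39 = -22
New sum = old_sum + delta = 218 + (-22) = 196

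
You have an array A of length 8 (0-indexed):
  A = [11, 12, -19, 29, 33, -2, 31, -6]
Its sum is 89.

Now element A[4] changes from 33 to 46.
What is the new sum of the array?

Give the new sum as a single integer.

Old value at index 4: 33
New value at index 4: 46
Delta = 46 - 33 = 13
New sum = old_sum + delta = 89 + (13) = 102

Answer: 102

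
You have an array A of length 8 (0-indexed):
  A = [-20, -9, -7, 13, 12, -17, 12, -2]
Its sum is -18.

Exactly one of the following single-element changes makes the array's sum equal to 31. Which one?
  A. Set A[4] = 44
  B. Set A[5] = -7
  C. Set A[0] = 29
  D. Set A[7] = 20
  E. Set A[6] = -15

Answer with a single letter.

Answer: C

Derivation:
Option A: A[4] 12->44, delta=32, new_sum=-18+(32)=14
Option B: A[5] -17->-7, delta=10, new_sum=-18+(10)=-8
Option C: A[0] -20->29, delta=49, new_sum=-18+(49)=31 <-- matches target
Option D: A[7] -2->20, delta=22, new_sum=-18+(22)=4
Option E: A[6] 12->-15, delta=-27, new_sum=-18+(-27)=-45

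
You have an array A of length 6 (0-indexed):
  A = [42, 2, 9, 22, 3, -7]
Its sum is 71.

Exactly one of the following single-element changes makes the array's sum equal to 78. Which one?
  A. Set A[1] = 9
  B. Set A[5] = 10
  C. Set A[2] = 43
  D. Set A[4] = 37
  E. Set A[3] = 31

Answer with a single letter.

Option A: A[1] 2->9, delta=7, new_sum=71+(7)=78 <-- matches target
Option B: A[5] -7->10, delta=17, new_sum=71+(17)=88
Option C: A[2] 9->43, delta=34, new_sum=71+(34)=105
Option D: A[4] 3->37, delta=34, new_sum=71+(34)=105
Option E: A[3] 22->31, delta=9, new_sum=71+(9)=80

Answer: A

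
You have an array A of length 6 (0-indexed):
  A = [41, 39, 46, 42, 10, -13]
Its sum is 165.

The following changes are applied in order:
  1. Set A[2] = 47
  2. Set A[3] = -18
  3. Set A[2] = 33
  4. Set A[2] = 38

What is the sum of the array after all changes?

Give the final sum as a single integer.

Initial sum: 165
Change 1: A[2] 46 -> 47, delta = 1, sum = 166
Change 2: A[3] 42 -> -18, delta = -60, sum = 106
Change 3: A[2] 47 -> 33, delta = -14, sum = 92
Change 4: A[2] 33 -> 38, delta = 5, sum = 97

Answer: 97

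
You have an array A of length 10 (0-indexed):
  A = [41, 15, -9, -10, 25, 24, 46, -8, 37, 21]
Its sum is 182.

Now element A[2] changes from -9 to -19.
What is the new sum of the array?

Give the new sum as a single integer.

Old value at index 2: -9
New value at index 2: -19
Delta = -19 - -9 = -10
New sum = old_sum + delta = 182 + (-10) = 172

Answer: 172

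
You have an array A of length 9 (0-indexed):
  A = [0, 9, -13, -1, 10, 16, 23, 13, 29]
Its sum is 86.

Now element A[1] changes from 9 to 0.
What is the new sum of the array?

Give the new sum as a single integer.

Old value at index 1: 9
New value at index 1: 0
Delta = 0 - 9 = -9
New sum = old_sum + delta = 86 + (-9) = 77

Answer: 77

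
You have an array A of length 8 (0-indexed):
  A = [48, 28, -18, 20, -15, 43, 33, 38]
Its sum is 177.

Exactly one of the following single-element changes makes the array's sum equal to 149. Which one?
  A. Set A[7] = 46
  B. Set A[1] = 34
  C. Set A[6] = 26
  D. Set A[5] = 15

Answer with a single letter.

Option A: A[7] 38->46, delta=8, new_sum=177+(8)=185
Option B: A[1] 28->34, delta=6, new_sum=177+(6)=183
Option C: A[6] 33->26, delta=-7, new_sum=177+(-7)=170
Option D: A[5] 43->15, delta=-28, new_sum=177+(-28)=149 <-- matches target

Answer: D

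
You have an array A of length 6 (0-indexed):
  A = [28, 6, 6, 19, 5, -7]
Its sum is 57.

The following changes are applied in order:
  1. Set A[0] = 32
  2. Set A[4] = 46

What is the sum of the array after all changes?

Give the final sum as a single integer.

Initial sum: 57
Change 1: A[0] 28 -> 32, delta = 4, sum = 61
Change 2: A[4] 5 -> 46, delta = 41, sum = 102

Answer: 102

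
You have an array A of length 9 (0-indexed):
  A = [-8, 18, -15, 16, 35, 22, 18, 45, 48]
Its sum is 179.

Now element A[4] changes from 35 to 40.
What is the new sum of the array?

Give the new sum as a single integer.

Old value at index 4: 35
New value at index 4: 40
Delta = 40 - 35 = 5
New sum = old_sum + delta = 179 + (5) = 184

Answer: 184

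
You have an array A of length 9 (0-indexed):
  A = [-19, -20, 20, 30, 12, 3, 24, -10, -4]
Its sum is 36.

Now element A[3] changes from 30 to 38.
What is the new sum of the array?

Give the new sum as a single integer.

Old value at index 3: 30
New value at index 3: 38
Delta = 38 - 30 = 8
New sum = old_sum + delta = 36 + (8) = 44

Answer: 44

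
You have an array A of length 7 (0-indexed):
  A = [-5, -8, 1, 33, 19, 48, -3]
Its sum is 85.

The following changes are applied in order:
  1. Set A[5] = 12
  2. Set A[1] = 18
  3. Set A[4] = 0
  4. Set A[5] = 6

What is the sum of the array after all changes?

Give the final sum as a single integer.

Initial sum: 85
Change 1: A[5] 48 -> 12, delta = -36, sum = 49
Change 2: A[1] -8 -> 18, delta = 26, sum = 75
Change 3: A[4] 19 -> 0, delta = -19, sum = 56
Change 4: A[5] 12 -> 6, delta = -6, sum = 50

Answer: 50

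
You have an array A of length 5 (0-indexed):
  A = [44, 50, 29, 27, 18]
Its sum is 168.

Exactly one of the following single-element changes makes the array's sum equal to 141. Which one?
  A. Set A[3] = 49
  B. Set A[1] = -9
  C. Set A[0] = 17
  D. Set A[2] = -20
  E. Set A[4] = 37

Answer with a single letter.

Option A: A[3] 27->49, delta=22, new_sum=168+(22)=190
Option B: A[1] 50->-9, delta=-59, new_sum=168+(-59)=109
Option C: A[0] 44->17, delta=-27, new_sum=168+(-27)=141 <-- matches target
Option D: A[2] 29->-20, delta=-49, new_sum=168+(-49)=119
Option E: A[4] 18->37, delta=19, new_sum=168+(19)=187

Answer: C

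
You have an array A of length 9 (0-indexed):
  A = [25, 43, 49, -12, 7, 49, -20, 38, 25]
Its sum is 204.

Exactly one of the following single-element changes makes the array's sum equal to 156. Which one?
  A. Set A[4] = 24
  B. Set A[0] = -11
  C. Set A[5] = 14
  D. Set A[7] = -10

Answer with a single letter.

Answer: D

Derivation:
Option A: A[4] 7->24, delta=17, new_sum=204+(17)=221
Option B: A[0] 25->-11, delta=-36, new_sum=204+(-36)=168
Option C: A[5] 49->14, delta=-35, new_sum=204+(-35)=169
Option D: A[7] 38->-10, delta=-48, new_sum=204+(-48)=156 <-- matches target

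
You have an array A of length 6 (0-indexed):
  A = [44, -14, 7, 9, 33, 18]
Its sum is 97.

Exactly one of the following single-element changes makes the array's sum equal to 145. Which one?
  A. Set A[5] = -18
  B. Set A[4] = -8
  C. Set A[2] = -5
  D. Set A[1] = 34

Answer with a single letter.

Answer: D

Derivation:
Option A: A[5] 18->-18, delta=-36, new_sum=97+(-36)=61
Option B: A[4] 33->-8, delta=-41, new_sum=97+(-41)=56
Option C: A[2] 7->-5, delta=-12, new_sum=97+(-12)=85
Option D: A[1] -14->34, delta=48, new_sum=97+(48)=145 <-- matches target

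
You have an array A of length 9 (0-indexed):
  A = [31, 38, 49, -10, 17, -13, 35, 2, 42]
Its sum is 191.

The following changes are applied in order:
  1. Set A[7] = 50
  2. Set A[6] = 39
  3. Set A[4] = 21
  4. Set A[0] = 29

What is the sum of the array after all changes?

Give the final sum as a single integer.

Initial sum: 191
Change 1: A[7] 2 -> 50, delta = 48, sum = 239
Change 2: A[6] 35 -> 39, delta = 4, sum = 243
Change 3: A[4] 17 -> 21, delta = 4, sum = 247
Change 4: A[0] 31 -> 29, delta = -2, sum = 245

Answer: 245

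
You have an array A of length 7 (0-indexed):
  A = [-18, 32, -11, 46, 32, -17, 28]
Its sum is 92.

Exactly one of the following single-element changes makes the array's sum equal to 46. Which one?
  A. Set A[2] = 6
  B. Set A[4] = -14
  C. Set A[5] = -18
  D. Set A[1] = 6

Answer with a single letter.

Answer: B

Derivation:
Option A: A[2] -11->6, delta=17, new_sum=92+(17)=109
Option B: A[4] 32->-14, delta=-46, new_sum=92+(-46)=46 <-- matches target
Option C: A[5] -17->-18, delta=-1, new_sum=92+(-1)=91
Option D: A[1] 32->6, delta=-26, new_sum=92+(-26)=66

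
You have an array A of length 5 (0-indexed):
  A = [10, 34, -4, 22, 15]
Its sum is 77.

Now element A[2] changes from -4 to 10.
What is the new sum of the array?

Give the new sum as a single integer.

Old value at index 2: -4
New value at index 2: 10
Delta = 10 - -4 = 14
New sum = old_sum + delta = 77 + (14) = 91

Answer: 91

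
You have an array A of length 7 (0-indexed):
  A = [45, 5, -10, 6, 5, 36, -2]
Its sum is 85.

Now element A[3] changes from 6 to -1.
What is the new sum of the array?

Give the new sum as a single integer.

Answer: 78

Derivation:
Old value at index 3: 6
New value at index 3: -1
Delta = -1 - 6 = -7
New sum = old_sum + delta = 85 + (-7) = 78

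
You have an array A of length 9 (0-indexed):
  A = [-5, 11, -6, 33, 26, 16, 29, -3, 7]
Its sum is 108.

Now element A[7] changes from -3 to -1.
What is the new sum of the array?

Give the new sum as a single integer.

Answer: 110

Derivation:
Old value at index 7: -3
New value at index 7: -1
Delta = -1 - -3 = 2
New sum = old_sum + delta = 108 + (2) = 110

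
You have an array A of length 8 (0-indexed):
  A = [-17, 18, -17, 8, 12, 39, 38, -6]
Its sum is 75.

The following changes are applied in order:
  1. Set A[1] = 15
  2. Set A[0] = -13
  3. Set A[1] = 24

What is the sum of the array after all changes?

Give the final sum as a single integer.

Answer: 85

Derivation:
Initial sum: 75
Change 1: A[1] 18 -> 15, delta = -3, sum = 72
Change 2: A[0] -17 -> -13, delta = 4, sum = 76
Change 3: A[1] 15 -> 24, delta = 9, sum = 85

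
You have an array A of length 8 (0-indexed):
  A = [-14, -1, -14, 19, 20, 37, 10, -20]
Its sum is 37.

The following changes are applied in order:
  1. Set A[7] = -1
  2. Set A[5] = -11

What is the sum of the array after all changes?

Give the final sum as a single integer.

Initial sum: 37
Change 1: A[7] -20 -> -1, delta = 19, sum = 56
Change 2: A[5] 37 -> -11, delta = -48, sum = 8

Answer: 8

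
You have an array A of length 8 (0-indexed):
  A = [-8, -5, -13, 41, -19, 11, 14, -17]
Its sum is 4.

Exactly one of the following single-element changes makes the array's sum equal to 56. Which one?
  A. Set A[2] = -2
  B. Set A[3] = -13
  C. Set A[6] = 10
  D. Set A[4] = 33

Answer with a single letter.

Option A: A[2] -13->-2, delta=11, new_sum=4+(11)=15
Option B: A[3] 41->-13, delta=-54, new_sum=4+(-54)=-50
Option C: A[6] 14->10, delta=-4, new_sum=4+(-4)=0
Option D: A[4] -19->33, delta=52, new_sum=4+(52)=56 <-- matches target

Answer: D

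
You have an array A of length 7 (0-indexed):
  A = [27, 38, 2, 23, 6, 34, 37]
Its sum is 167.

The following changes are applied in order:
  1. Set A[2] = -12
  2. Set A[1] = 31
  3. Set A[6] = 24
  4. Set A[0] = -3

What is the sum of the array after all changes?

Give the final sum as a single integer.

Answer: 103

Derivation:
Initial sum: 167
Change 1: A[2] 2 -> -12, delta = -14, sum = 153
Change 2: A[1] 38 -> 31, delta = -7, sum = 146
Change 3: A[6] 37 -> 24, delta = -13, sum = 133
Change 4: A[0] 27 -> -3, delta = -30, sum = 103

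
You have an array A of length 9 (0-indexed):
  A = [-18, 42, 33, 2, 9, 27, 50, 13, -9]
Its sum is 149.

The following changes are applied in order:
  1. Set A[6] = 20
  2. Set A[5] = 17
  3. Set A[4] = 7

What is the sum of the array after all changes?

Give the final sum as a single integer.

Initial sum: 149
Change 1: A[6] 50 -> 20, delta = -30, sum = 119
Change 2: A[5] 27 -> 17, delta = -10, sum = 109
Change 3: A[4] 9 -> 7, delta = -2, sum = 107

Answer: 107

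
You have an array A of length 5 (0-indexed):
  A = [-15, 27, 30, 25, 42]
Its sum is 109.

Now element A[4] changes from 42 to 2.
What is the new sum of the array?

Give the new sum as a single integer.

Old value at index 4: 42
New value at index 4: 2
Delta = 2 - 42 = -40
New sum = old_sum + delta = 109 + (-40) = 69

Answer: 69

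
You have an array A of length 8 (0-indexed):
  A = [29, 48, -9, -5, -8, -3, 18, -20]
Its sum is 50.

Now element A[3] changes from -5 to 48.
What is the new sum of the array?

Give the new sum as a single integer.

Answer: 103

Derivation:
Old value at index 3: -5
New value at index 3: 48
Delta = 48 - -5 = 53
New sum = old_sum + delta = 50 + (53) = 103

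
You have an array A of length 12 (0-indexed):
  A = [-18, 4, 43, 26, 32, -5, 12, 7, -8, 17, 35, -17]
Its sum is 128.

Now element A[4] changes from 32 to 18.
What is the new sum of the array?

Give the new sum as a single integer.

Old value at index 4: 32
New value at index 4: 18
Delta = 18 - 32 = -14
New sum = old_sum + delta = 128 + (-14) = 114

Answer: 114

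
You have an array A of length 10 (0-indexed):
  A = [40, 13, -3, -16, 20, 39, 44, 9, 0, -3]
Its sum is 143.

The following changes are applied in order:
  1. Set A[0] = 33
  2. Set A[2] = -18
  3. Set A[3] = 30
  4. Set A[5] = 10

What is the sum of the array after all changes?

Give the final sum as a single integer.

Answer: 138

Derivation:
Initial sum: 143
Change 1: A[0] 40 -> 33, delta = -7, sum = 136
Change 2: A[2] -3 -> -18, delta = -15, sum = 121
Change 3: A[3] -16 -> 30, delta = 46, sum = 167
Change 4: A[5] 39 -> 10, delta = -29, sum = 138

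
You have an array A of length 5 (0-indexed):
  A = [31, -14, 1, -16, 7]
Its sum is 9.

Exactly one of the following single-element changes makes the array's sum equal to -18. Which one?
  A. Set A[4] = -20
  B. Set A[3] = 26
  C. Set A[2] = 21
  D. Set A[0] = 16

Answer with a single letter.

Option A: A[4] 7->-20, delta=-27, new_sum=9+(-27)=-18 <-- matches target
Option B: A[3] -16->26, delta=42, new_sum=9+(42)=51
Option C: A[2] 1->21, delta=20, new_sum=9+(20)=29
Option D: A[0] 31->16, delta=-15, new_sum=9+(-15)=-6

Answer: A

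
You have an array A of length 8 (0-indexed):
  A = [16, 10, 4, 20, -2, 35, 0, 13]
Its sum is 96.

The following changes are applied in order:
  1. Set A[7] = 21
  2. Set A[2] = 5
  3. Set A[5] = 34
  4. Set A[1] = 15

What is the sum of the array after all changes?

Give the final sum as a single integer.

Initial sum: 96
Change 1: A[7] 13 -> 21, delta = 8, sum = 104
Change 2: A[2] 4 -> 5, delta = 1, sum = 105
Change 3: A[5] 35 -> 34, delta = -1, sum = 104
Change 4: A[1] 10 -> 15, delta = 5, sum = 109

Answer: 109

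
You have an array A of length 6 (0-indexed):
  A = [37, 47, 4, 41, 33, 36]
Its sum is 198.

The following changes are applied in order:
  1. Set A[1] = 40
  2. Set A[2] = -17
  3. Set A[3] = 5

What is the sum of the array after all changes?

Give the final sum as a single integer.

Answer: 134

Derivation:
Initial sum: 198
Change 1: A[1] 47 -> 40, delta = -7, sum = 191
Change 2: A[2] 4 -> -17, delta = -21, sum = 170
Change 3: A[3] 41 -> 5, delta = -36, sum = 134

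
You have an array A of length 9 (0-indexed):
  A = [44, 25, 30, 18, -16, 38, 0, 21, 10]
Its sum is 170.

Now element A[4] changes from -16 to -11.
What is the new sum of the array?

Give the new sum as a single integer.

Old value at index 4: -16
New value at index 4: -11
Delta = -11 - -16 = 5
New sum = old_sum + delta = 170 + (5) = 175

Answer: 175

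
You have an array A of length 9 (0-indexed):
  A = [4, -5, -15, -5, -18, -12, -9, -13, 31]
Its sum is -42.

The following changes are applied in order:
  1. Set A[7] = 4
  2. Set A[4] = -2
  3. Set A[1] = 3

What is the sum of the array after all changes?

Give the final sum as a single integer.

Initial sum: -42
Change 1: A[7] -13 -> 4, delta = 17, sum = -25
Change 2: A[4] -18 -> -2, delta = 16, sum = -9
Change 3: A[1] -5 -> 3, delta = 8, sum = -1

Answer: -1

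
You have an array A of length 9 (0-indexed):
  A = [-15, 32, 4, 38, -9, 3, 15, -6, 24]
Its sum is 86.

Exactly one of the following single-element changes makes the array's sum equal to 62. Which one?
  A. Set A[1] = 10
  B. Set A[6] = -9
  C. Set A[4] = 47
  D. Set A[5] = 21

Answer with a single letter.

Answer: B

Derivation:
Option A: A[1] 32->10, delta=-22, new_sum=86+(-22)=64
Option B: A[6] 15->-9, delta=-24, new_sum=86+(-24)=62 <-- matches target
Option C: A[4] -9->47, delta=56, new_sum=86+(56)=142
Option D: A[5] 3->21, delta=18, new_sum=86+(18)=104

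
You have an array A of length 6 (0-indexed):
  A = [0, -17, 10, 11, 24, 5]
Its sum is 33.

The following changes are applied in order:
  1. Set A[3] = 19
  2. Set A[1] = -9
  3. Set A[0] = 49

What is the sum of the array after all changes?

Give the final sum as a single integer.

Initial sum: 33
Change 1: A[3] 11 -> 19, delta = 8, sum = 41
Change 2: A[1] -17 -> -9, delta = 8, sum = 49
Change 3: A[0] 0 -> 49, delta = 49, sum = 98

Answer: 98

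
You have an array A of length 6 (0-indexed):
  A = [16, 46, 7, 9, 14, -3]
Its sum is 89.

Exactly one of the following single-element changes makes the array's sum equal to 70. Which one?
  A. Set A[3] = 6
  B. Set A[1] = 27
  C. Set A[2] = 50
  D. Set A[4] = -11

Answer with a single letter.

Answer: B

Derivation:
Option A: A[3] 9->6, delta=-3, new_sum=89+(-3)=86
Option B: A[1] 46->27, delta=-19, new_sum=89+(-19)=70 <-- matches target
Option C: A[2] 7->50, delta=43, new_sum=89+(43)=132
Option D: A[4] 14->-11, delta=-25, new_sum=89+(-25)=64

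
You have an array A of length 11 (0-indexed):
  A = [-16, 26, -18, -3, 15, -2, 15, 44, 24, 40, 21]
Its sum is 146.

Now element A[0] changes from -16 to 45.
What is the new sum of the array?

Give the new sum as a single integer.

Answer: 207

Derivation:
Old value at index 0: -16
New value at index 0: 45
Delta = 45 - -16 = 61
New sum = old_sum + delta = 146 + (61) = 207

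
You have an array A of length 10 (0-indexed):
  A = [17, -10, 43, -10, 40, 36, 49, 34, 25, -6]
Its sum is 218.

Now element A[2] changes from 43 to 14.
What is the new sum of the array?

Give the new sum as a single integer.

Old value at index 2: 43
New value at index 2: 14
Delta = 14 - 43 = -29
New sum = old_sum + delta = 218 + (-29) = 189

Answer: 189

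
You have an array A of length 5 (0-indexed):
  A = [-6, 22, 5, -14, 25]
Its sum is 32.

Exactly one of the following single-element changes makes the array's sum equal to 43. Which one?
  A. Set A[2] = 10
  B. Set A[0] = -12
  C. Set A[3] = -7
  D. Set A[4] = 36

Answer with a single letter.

Answer: D

Derivation:
Option A: A[2] 5->10, delta=5, new_sum=32+(5)=37
Option B: A[0] -6->-12, delta=-6, new_sum=32+(-6)=26
Option C: A[3] -14->-7, delta=7, new_sum=32+(7)=39
Option D: A[4] 25->36, delta=11, new_sum=32+(11)=43 <-- matches target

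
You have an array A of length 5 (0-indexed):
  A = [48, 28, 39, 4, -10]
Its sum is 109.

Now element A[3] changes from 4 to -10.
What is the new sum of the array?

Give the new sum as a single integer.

Old value at index 3: 4
New value at index 3: -10
Delta = -10 - 4 = -14
New sum = old_sum + delta = 109 + (-14) = 95

Answer: 95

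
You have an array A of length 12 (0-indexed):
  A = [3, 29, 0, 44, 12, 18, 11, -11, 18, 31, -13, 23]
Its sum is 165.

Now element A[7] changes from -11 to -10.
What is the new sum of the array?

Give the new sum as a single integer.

Answer: 166

Derivation:
Old value at index 7: -11
New value at index 7: -10
Delta = -10 - -11 = 1
New sum = old_sum + delta = 165 + (1) = 166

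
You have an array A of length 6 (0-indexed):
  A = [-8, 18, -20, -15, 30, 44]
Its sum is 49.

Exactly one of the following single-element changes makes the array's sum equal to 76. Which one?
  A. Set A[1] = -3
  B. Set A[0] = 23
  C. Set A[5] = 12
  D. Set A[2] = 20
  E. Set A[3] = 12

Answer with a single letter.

Option A: A[1] 18->-3, delta=-21, new_sum=49+(-21)=28
Option B: A[0] -8->23, delta=31, new_sum=49+(31)=80
Option C: A[5] 44->12, delta=-32, new_sum=49+(-32)=17
Option D: A[2] -20->20, delta=40, new_sum=49+(40)=89
Option E: A[3] -15->12, delta=27, new_sum=49+(27)=76 <-- matches target

Answer: E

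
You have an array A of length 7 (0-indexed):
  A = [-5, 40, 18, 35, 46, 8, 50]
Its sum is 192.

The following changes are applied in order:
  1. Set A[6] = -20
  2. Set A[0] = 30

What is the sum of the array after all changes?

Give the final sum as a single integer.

Answer: 157

Derivation:
Initial sum: 192
Change 1: A[6] 50 -> -20, delta = -70, sum = 122
Change 2: A[0] -5 -> 30, delta = 35, sum = 157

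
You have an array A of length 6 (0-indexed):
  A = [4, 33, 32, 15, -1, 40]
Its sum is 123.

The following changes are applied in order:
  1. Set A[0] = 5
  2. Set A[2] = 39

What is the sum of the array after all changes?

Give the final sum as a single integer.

Answer: 131

Derivation:
Initial sum: 123
Change 1: A[0] 4 -> 5, delta = 1, sum = 124
Change 2: A[2] 32 -> 39, delta = 7, sum = 131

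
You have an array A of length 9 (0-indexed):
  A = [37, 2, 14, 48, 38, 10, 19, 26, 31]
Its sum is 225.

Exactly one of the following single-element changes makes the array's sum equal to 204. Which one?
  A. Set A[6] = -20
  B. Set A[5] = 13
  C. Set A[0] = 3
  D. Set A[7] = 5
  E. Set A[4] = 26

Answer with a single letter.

Option A: A[6] 19->-20, delta=-39, new_sum=225+(-39)=186
Option B: A[5] 10->13, delta=3, new_sum=225+(3)=228
Option C: A[0] 37->3, delta=-34, new_sum=225+(-34)=191
Option D: A[7] 26->5, delta=-21, new_sum=225+(-21)=204 <-- matches target
Option E: A[4] 38->26, delta=-12, new_sum=225+(-12)=213

Answer: D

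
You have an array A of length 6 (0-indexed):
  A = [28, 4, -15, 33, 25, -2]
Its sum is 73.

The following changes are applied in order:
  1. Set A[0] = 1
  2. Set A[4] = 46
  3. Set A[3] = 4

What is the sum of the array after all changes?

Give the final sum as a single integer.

Answer: 38

Derivation:
Initial sum: 73
Change 1: A[0] 28 -> 1, delta = -27, sum = 46
Change 2: A[4] 25 -> 46, delta = 21, sum = 67
Change 3: A[3] 33 -> 4, delta = -29, sum = 38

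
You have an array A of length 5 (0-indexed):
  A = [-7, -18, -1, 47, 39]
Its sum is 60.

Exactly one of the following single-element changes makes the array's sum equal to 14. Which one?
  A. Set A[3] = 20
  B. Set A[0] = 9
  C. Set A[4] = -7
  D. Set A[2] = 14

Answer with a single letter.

Answer: C

Derivation:
Option A: A[3] 47->20, delta=-27, new_sum=60+(-27)=33
Option B: A[0] -7->9, delta=16, new_sum=60+(16)=76
Option C: A[4] 39->-7, delta=-46, new_sum=60+(-46)=14 <-- matches target
Option D: A[2] -1->14, delta=15, new_sum=60+(15)=75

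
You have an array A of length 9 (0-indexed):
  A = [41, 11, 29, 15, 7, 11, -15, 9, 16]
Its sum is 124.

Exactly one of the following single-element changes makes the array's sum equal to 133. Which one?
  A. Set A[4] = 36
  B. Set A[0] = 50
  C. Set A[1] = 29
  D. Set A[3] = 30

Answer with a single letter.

Option A: A[4] 7->36, delta=29, new_sum=124+(29)=153
Option B: A[0] 41->50, delta=9, new_sum=124+(9)=133 <-- matches target
Option C: A[1] 11->29, delta=18, new_sum=124+(18)=142
Option D: A[3] 15->30, delta=15, new_sum=124+(15)=139

Answer: B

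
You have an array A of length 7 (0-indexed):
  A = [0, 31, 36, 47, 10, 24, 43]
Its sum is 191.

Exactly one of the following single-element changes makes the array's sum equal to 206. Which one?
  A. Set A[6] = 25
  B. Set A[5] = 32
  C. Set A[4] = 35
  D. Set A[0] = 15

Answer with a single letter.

Answer: D

Derivation:
Option A: A[6] 43->25, delta=-18, new_sum=191+(-18)=173
Option B: A[5] 24->32, delta=8, new_sum=191+(8)=199
Option C: A[4] 10->35, delta=25, new_sum=191+(25)=216
Option D: A[0] 0->15, delta=15, new_sum=191+(15)=206 <-- matches target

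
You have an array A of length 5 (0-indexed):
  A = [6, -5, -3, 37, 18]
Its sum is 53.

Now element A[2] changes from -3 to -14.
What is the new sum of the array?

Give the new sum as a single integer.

Answer: 42

Derivation:
Old value at index 2: -3
New value at index 2: -14
Delta = -14 - -3 = -11
New sum = old_sum + delta = 53 + (-11) = 42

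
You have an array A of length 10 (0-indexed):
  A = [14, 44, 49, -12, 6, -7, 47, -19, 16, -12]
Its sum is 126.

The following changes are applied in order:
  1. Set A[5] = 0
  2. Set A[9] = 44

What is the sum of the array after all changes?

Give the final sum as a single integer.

Answer: 189

Derivation:
Initial sum: 126
Change 1: A[5] -7 -> 0, delta = 7, sum = 133
Change 2: A[9] -12 -> 44, delta = 56, sum = 189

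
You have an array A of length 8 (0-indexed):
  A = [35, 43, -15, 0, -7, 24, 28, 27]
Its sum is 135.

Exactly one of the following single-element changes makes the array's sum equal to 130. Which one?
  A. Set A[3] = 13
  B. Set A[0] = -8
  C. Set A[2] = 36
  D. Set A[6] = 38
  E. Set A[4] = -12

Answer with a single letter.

Option A: A[3] 0->13, delta=13, new_sum=135+(13)=148
Option B: A[0] 35->-8, delta=-43, new_sum=135+(-43)=92
Option C: A[2] -15->36, delta=51, new_sum=135+(51)=186
Option D: A[6] 28->38, delta=10, new_sum=135+(10)=145
Option E: A[4] -7->-12, delta=-5, new_sum=135+(-5)=130 <-- matches target

Answer: E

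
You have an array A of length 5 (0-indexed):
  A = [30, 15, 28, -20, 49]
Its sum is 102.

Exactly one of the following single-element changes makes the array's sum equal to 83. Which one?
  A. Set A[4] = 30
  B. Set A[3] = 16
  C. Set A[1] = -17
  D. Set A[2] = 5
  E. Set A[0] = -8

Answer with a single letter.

Answer: A

Derivation:
Option A: A[4] 49->30, delta=-19, new_sum=102+(-19)=83 <-- matches target
Option B: A[3] -20->16, delta=36, new_sum=102+(36)=138
Option C: A[1] 15->-17, delta=-32, new_sum=102+(-32)=70
Option D: A[2] 28->5, delta=-23, new_sum=102+(-23)=79
Option E: A[0] 30->-8, delta=-38, new_sum=102+(-38)=64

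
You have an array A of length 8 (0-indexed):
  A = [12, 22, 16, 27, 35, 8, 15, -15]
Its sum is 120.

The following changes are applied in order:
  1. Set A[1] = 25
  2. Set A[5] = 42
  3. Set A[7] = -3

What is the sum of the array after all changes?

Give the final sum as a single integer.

Answer: 169

Derivation:
Initial sum: 120
Change 1: A[1] 22 -> 25, delta = 3, sum = 123
Change 2: A[5] 8 -> 42, delta = 34, sum = 157
Change 3: A[7] -15 -> -3, delta = 12, sum = 169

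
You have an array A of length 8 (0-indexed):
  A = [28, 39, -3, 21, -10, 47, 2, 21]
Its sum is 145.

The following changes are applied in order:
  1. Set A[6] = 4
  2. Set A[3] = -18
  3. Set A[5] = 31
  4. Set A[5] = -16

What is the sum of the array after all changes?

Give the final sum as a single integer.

Initial sum: 145
Change 1: A[6] 2 -> 4, delta = 2, sum = 147
Change 2: A[3] 21 -> -18, delta = -39, sum = 108
Change 3: A[5] 47 -> 31, delta = -16, sum = 92
Change 4: A[5] 31 -> -16, delta = -47, sum = 45

Answer: 45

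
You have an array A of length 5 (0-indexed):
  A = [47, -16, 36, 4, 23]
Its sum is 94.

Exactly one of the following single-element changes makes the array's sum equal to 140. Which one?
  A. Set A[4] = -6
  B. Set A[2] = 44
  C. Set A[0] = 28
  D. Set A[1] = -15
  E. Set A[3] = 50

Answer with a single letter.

Option A: A[4] 23->-6, delta=-29, new_sum=94+(-29)=65
Option B: A[2] 36->44, delta=8, new_sum=94+(8)=102
Option C: A[0] 47->28, delta=-19, new_sum=94+(-19)=75
Option D: A[1] -16->-15, delta=1, new_sum=94+(1)=95
Option E: A[3] 4->50, delta=46, new_sum=94+(46)=140 <-- matches target

Answer: E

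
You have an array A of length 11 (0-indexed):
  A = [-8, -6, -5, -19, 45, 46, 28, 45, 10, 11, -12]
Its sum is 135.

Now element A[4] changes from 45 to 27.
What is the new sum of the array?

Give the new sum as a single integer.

Old value at index 4: 45
New value at index 4: 27
Delta = 27 - 45 = -18
New sum = old_sum + delta = 135 + (-18) = 117

Answer: 117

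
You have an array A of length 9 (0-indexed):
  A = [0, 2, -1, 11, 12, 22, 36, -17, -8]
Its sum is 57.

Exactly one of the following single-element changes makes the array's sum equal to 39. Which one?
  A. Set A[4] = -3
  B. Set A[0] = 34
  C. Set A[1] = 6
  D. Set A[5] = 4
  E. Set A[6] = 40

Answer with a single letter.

Option A: A[4] 12->-3, delta=-15, new_sum=57+(-15)=42
Option B: A[0] 0->34, delta=34, new_sum=57+(34)=91
Option C: A[1] 2->6, delta=4, new_sum=57+(4)=61
Option D: A[5] 22->4, delta=-18, new_sum=57+(-18)=39 <-- matches target
Option E: A[6] 36->40, delta=4, new_sum=57+(4)=61

Answer: D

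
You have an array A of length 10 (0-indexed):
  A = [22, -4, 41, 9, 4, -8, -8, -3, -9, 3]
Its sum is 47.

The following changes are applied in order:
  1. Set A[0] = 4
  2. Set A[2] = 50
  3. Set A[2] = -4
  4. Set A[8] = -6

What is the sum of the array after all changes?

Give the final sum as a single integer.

Initial sum: 47
Change 1: A[0] 22 -> 4, delta = -18, sum = 29
Change 2: A[2] 41 -> 50, delta = 9, sum = 38
Change 3: A[2] 50 -> -4, delta = -54, sum = -16
Change 4: A[8] -9 -> -6, delta = 3, sum = -13

Answer: -13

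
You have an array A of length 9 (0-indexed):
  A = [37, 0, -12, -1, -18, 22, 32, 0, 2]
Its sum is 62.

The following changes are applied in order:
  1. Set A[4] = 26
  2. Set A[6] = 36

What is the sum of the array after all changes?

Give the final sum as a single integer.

Initial sum: 62
Change 1: A[4] -18 -> 26, delta = 44, sum = 106
Change 2: A[6] 32 -> 36, delta = 4, sum = 110

Answer: 110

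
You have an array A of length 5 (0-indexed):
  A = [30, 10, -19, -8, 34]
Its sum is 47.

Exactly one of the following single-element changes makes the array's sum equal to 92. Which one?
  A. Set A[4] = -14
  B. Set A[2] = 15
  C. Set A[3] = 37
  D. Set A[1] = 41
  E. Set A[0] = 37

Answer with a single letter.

Option A: A[4] 34->-14, delta=-48, new_sum=47+(-48)=-1
Option B: A[2] -19->15, delta=34, new_sum=47+(34)=81
Option C: A[3] -8->37, delta=45, new_sum=47+(45)=92 <-- matches target
Option D: A[1] 10->41, delta=31, new_sum=47+(31)=78
Option E: A[0] 30->37, delta=7, new_sum=47+(7)=54

Answer: C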